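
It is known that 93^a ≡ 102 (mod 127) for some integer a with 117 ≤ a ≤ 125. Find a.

123

Compute 93^117 mod 127 = 123, then multiply by 93 repeatedly:
  93^117=123  93^118=9  93^119=75  93^120=117  93^121=86
  93^122=124  93^123=102
Found 102 at exponent 123.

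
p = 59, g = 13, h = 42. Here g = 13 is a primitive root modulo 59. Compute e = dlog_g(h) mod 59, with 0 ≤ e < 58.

Successive powers of 13 modulo 59:
  13^0=1  13^1=13  13^2=51  13^3=14  13^4=5  13^5=6
  13^6=19  13^7=11  13^8=25  13^9=30  13^10=36  13^11=55
  13^12=7  13^13=32  13^14=3  13^15=39  13^16=35  13^17=42
So 13^17 ≡ 42 (mod 59), giving e = 17.

17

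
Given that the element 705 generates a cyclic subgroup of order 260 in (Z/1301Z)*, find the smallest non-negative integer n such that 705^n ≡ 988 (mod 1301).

20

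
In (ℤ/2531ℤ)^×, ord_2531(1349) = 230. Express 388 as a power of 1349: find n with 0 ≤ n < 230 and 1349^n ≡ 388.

26

Successive powers of 1349 modulo 2531:
  1349^0=1  1349^1=1349  1349^2=12  1349^3=1002  1349^4=144  1349^5=1900
  1349^6=1728  1349^7=21  1349^8=488  1349^9=252  1349^10=794  1349^11=493
  1349^12=1935  1349^13=854  1349^14=441  1349^15=124  1349^16=230  1349^17=1488
  1349^18=229  1349^19=139  1349^20=217  1349^21=1668  1349^22=73  1349^23=2299
  1349^24=876  1349^25=2278  1349^26=388
So 1349^26 ≡ 388 (mod 2531), giving n = 26.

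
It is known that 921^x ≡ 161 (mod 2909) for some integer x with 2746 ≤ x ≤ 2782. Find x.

2775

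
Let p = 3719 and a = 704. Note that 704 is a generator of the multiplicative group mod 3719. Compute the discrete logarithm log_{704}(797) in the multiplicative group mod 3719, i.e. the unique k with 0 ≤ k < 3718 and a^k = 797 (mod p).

267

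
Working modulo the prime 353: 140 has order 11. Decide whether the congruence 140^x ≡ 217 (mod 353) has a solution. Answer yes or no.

⟨140⟩ has order 11; its elements mod 353 are {1, 22, 58, 131, 140, 185, 187, 217, 231, 256, 337}.
217 is in this set.

yes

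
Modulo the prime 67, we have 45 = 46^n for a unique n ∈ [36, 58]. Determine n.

51

Compute 46^36 mod 67 = 15, then multiply by 46 repeatedly:
  46^36=15  46^37=20  46^38=49  46^39=43  46^40=35
  46^41=2  46^42=25  46^43=11  46^44=37  46^45=27
  46^46=36  46^47=48  46^48=64  46^49=63  46^50=17
  46^51=45
Found 45 at exponent 51.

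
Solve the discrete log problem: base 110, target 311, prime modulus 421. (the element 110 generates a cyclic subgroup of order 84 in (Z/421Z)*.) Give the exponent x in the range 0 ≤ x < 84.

Baby-step giant-step with m = ceil(sqrt(84)) = 10.
Baby table (110^j mod 421 for j=0..9):
  0:1  1:110  2:312  3:219  4:93  5:126  6:388  7:159
  8:229  9:351
Giant step factor: 110^(-10) ≡ 245 (mod 421).
Scan 311·245^i mod 421 for i = 0, 1, …:
  i=0: 311   i=1: 415   i=2: 214   i=3: 226
  i=4: 219
Match at i=4, j=3: x = 4·10 + 3 = 43.

43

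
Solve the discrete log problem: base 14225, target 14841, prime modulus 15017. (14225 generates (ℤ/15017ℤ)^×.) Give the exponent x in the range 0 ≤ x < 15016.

4663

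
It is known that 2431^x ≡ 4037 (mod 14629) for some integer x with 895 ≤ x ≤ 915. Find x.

Compute 2431^895 mod 14629 = 10281, then multiply by 2431 repeatedly:
  2431^895=10281  2431^896=6779  2431^897=7495  2431^898=7240  2431^899=1753
  2431^900=4504  2431^901=6732  2431^902=10270  2431^903=9296  2431^904=11400
  2431^905=6074  2431^906=5233  2431^907=8822  2431^908=168  2431^909=13425
  2431^910=13505  2431^911=3179  2431^912=4037
Found 4037 at exponent 912.

912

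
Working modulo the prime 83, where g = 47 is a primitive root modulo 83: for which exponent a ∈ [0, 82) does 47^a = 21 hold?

32

Baby-step giant-step with m = ceil(sqrt(82)) = 10.
Baby table (47^j mod 83 for j=0..9):
  0:1  1:47  2:51  3:73  4:28  5:71  6:17  7:52
  8:37  9:79
Giant step factor: 47^(-10) ≡ 49 (mod 83).
Scan 21·49^i mod 83 for i = 0, 1, …:
  i=0: 21   i=1: 33   i=2: 40   i=3: 51
Match at i=3, j=2: a = 3·10 + 2 = 32.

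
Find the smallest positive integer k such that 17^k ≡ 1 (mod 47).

23

The order of 17 must divide p − 1 = 46 = 2 · 23.
Divisors: 1, 2, 23, 46.
Check each in increasing order: 17^1 ≡ 17;  17^2 ≡ 7;  17^23 ≡ 1.
Smallest exponent giving 1 is 23.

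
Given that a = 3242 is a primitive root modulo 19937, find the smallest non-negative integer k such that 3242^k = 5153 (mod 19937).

Baby-step giant-step with m = ceil(sqrt(19936)) = 142.
Baby table (3242^j mod 19937 for j=0..141):
  0:1  1:3242  2:3765  3:4686  4:18  5:18482  6:7959  7:4600
  8:324  9:13684  10:3703  11:3052  12:5832  13:7068  14:6843  15:15062
  16:5291  17:7602  18:3552  19:11935  20:15490  21:17214  22:4125  23:15460
  24:19639  25:10797  26:14439  27:19099  28:14573  29:14913  30:721  31:4853
  32:3133  33:9253  34:12978  35:7606  36:16520  37:7058  38:14297  39:17286
  40:18242  41:7422  42:18102  43:12093  44:9364  45:13974  46:6844  47:18304
  48:9056  49:12288  50:3570  51:10480  52:3512  53:1877  54:4449  55:9207
  56:3405  57:13849  58:334  59:6230  60:1479  61:10038  62:6012  63:12455
  64:6685  65:1251  66:8531  67:4883  68:708  69:2581  70:13999  71:8146
  72:12744  73:6584  74:12738  75:7069  76:10085  77:18827  78:9977  79:7620
  80:2097  81:19894  82:153  83:17538  84:17809  85:19163  86:2754  87:16629
  88:1570  89:6005  90:9698  91:267  92:8323  93:8405  94:15068  95:4806
  96:10255  97:11731  98:12043  99:6760  100:5157  101:11788  102:17404  103:2058
  104:13078  105:12814  106:14217  107:17107  108:16097  109:11345  110:16662  111:8871
  112:10628  113:4840  114:861  115:182  116:11871  117:7372  118:15498  119:3276
  120:14308  121:13074  122:19783  123:19094  124:18300  125:16025  126:17165  127:4763
  128:10408  129:9332  130:9915  131:5986  132:7911  133:8480  134:18974  135:8063
  136:2839  137:13081  138:2603  139:5575  140:11228  141:16151
Giant step factor: 3242^(-142) ≡ 13616 (mod 19937).
Scan 5153·13616^i mod 19937 for i = 0, 1, …:
  i=0: 5153   i=1: 4945   i=2: 3871   i=3: 14045
  i=4: 1016   i=5: 17515   i=6: 17783   i=7: 18400
  i=8: 6058   i=9: 6359     …   i=67: 13358
  i=68: 17214
Match at i=68, j=21: k = 68·142 + 21 = 9677.

9677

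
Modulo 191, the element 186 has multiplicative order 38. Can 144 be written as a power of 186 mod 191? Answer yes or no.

144 ∈ ⟨186⟩ iff 144^38 ≡ 1 (mod 191), since |⟨186⟩| = 38.
144^38 mod 191 = 109.
Since 109 ≠ 1, 144 does not lie in the subgroup.

no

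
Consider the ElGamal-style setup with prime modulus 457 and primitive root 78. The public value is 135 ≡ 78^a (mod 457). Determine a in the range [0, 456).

Baby-step giant-step with m = ceil(sqrt(456)) = 22.
Baby table (78^j mod 457 for j=0..21):
  0:1  1:78  2:143  3:186  4:341  5:92  6:321  7:360
  8:203  9:296  10:238  11:284  12:216  13:396  14:269  15:417
  16:79  17:221  18:329  19:70  20:433  21:413
Giant step factor: 78^(-22) ≡ 406 (mod 457).
Scan 135·406^i mod 457 for i = 0, 1, …:
  i=0: 135   i=1: 427   i=2: 159   i=3: 117
  i=4: 431   i=5: 412   i=6: 10   i=7: 404
  i=8: 418   i=9: 161     …   i=18: 148
  i=19: 221
Match at i=19, j=17: a = 19·22 + 17 = 435.

435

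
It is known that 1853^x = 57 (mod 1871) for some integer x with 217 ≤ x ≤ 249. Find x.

239

Compute 1853^217 mod 1871 = 205, then multiply by 1853 repeatedly:
  1853^217=205  1853^218=52  1853^219=935  1853^220=9  1853^221=1709
  1853^222=1045  1853^223=1771  1853^224=1800  1853^225=1278  1853^226=1319
  1853^227=581  1853^228=768  1853^229=1144  1853^230=1860  1853^231=198
  1853^232=178  1853^233=538  1853^234=1542  1853^235=309  1853^236=51
  1853^237=953  1853^238=1556  1853^239=57
Found 57 at exponent 239.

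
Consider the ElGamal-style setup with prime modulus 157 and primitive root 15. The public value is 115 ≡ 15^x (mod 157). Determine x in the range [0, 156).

152

Baby-step giant-step with m = ceil(sqrt(156)) = 13.
Baby table (15^j mod 157 for j=0..12):
  0:1  1:15  2:68  3:78  4:71  5:123  6:118  7:43
  8:17  9:98  10:57  11:70  12:108
Giant step factor: 15^(-13) ≡ 22 (mod 157).
Scan 115·22^i mod 157 for i = 0, 1, …:
  i=0: 115   i=1: 18   i=2: 82   i=3: 77
  i=4: 124   i=5: 59   i=6: 42   i=7: 139
  i=8: 75   i=9: 80   i=10: 33   i=11: 98
Match at i=11, j=9: x = 11·13 + 9 = 152.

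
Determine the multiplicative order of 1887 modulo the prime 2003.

1001

The order of 1887 must divide p − 1 = 2002 = 2 · 7 · 11 · 13.
Divisors: 1, 2, 7, 11, 13, 14, 22, 26, 77, 91, 143, 154, 182, 286, 1001, 2002.
Check each in increasing order: 1887^1 ≡ 1887;  1887^2 ≡ 1438;  1887^7 ≡ 495;  1887^11 ≡ 1708;  1887^13 ≡ 426;  1887^14 ≡ 659;  1887^22 ≡ 896;  1887^26 ≡ 1206;  1887^77 ≡ 633;  1887^91 ≡ 523;  1887^143 ≡ 733;  1887^154 ≡ 89;  1887^182 ≡ 1121;  1887^286 ≡ 485;  1887^1001 ≡ 1.
Smallest exponent giving 1 is 1001.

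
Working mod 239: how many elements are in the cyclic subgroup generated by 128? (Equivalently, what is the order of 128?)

17

The order of 128 must divide p − 1 = 238 = 2 · 7 · 17.
Divisors: 1, 2, 7, 14, 17, 34, 119, 238.
Check each in increasing order: 128^1 ≡ 128;  128^2 ≡ 132;  128^7 ≡ 6;  128^14 ≡ 36;  128^17 ≡ 1.
Smallest exponent giving 1 is 17.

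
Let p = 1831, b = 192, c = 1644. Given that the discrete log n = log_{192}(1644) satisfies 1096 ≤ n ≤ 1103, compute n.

1099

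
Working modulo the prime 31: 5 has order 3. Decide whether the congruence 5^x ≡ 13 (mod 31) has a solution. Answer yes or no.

no

⟨5⟩ has order 3; its elements mod 31 are {1, 5, 25}.
13 is not in this set.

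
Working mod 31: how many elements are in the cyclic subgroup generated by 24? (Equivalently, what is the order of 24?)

30

The order of 24 must divide p − 1 = 30 = 2 · 3 · 5.
Divisors: 1, 2, 3, 5, 6, 10, 15, 30.
Check each in increasing order: 24^1 ≡ 24;  24^2 ≡ 18;  24^3 ≡ 29;  24^5 ≡ 26;  24^6 ≡ 4;  24^10 ≡ 25;  24^15 ≡ 30;  24^30 ≡ 1.
Smallest exponent giving 1 is 30.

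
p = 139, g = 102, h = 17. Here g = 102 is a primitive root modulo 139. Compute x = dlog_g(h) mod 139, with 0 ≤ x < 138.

Baby-step giant-step with m = ceil(sqrt(138)) = 12.
Baby table (102^j mod 139 for j=0..11):
  0:1  1:102  2:118  3:82  4:24  5:85  6:52  7:22
  8:20  9:94  10:136  11:111
Giant step factor: 102^(-12) ≡ 64 (mod 139).
Scan 17·64^i mod 139 for i = 0, 1, …:
  i=0: 17   i=1: 115   i=2: 132   i=3: 108
  i=4: 101   i=5: 70   i=6: 32   i=7: 102
Match at i=7, j=1: x = 7·12 + 1 = 85.

85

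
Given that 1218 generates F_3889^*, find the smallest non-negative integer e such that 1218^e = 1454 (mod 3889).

Baby-step giant-step with m = ceil(sqrt(3888)) = 63.
Baby table (1218^j mod 3889 for j=0..62):
  0:1  1:1218  2:1815  3:1718  4:242  5:3081  6:3662  7:3522
  8:229  9:2803  10:3401  11:633  12:972  13:1640  14:2463  15:1515
  16:1884  17:202  18:1029  19:1064  20:915  21:2216  22:122  23:814
  24:3646  25:3479  26:2301  27:2538  28:3418  29:1894  30:715  31:3623
  32:2688  33:3335  34:1914  35:1741  36:1033  37:2047  38:397  39:1310
  40:1090  41:1471  42:2738  43:2011  44:3217  45:2083  46:1466  47:537
  48:714  49:2405  50:873  51:1617  52:1672  53:2549  54:1260  55:2414
  56:168  57:2396  58:1578  59:838  60:1766  61:371  62:754
Giant step factor: 1218^(-63) ≡ 760 (mod 3889).
Scan 1454·760^i mod 3889 for i = 0, 1, …:
  i=0: 1454   i=1: 564   i=2: 850   i=3: 426
  i=4: 973   i=5: 570   i=6: 1521   i=7: 927
  i=8: 611   i=9: 1569     …   i=27: 3615
  i=28: 1766
Match at i=28, j=60: e = 28·63 + 60 = 1824.

1824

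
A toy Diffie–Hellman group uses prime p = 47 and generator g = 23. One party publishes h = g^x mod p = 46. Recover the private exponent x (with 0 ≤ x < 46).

Successive powers of 23 modulo 47:
  23^0=1  23^1=23  23^2=12  23^3=41  23^4=3  23^5=22
  23^6=36  23^7=29  23^8=9  23^9=19  23^10=14  23^11=40
  23^12=27  23^13=10  23^14=42  23^15=26  23^16=34  23^17=30
  23^18=32  23^19=31  23^20=8  23^21=43  23^22=2  23^23=46
So 23^23 ≡ 46 (mod 47), giving x = 23.

23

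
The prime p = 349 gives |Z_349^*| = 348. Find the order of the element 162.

The order of 162 must divide p − 1 = 348 = 2^2 · 3 · 29.
Divisors: 1, 2, 3, 4, 6, 12, 29, 58, 87, 116, 174, 348.
Check each in increasing order: 162^1 ≡ 162;  162^2 ≡ 69;  162^3 ≡ 10;  162^4 ≡ 224;  162^6 ≡ 100;  162^12 ≡ 228;  162^29 ≡ 136;  162^58 ≡ 348;  162^87 ≡ 213;  162^116 ≡ 1.
Smallest exponent giving 1 is 116.

116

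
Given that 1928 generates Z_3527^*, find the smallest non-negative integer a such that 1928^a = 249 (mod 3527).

Baby-step giant-step with m = ceil(sqrt(3526)) = 60.
Baby table (1928^j mod 3527 for j=0..59):
  0:1  1:1928  2:3253  3:778  4:1009  5:1975  6:2167  7:2008
  8:2305  9:20  10:3290  11:1574  12:1452  13:2545  14:703  15:1016
  16:1363  17:249  18:400  19:2314  20:3264  21:824  22:1522  23:3479
  24:2685  25:2571  26:1453  27:946  28:429  29:1794  30:2372  31:2224
  32:2567  33:795  34:2042  35:844  36:1285  37:1526  38:610  39:1589
  40:2156  41:1962  42:1792  43:2043  44:2772  45:1011  46:2304  47:1619
  48:37  49:796  50:443  51:570  52:2063  53:2535  54:2585  55:229
  56:637  57:740  58:1812  59:1806
Giant step factor: 1928^(-60) ≡ 3260 (mod 3527).
Scan 249·3260^i mod 3527 for i = 0, 1, …:
  i=0: 249
Match at i=0, j=17: a = 0·60 + 17 = 17.

17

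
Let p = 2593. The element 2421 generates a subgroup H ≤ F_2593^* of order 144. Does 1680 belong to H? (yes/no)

yes

1680 ∈ ⟨2421⟩ iff 1680^144 ≡ 1 (mod 2593), since |⟨2421⟩| = 144.
1680^144 mod 2593 = 1.
Since 1 = 1, 1680 lies in the subgroup.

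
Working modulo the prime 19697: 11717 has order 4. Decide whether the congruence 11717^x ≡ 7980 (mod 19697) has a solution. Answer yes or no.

yes

⟨11717⟩ has order 4; its elements mod 19697 are {1, 7980, 11717, 19696}.
7980 is in this set.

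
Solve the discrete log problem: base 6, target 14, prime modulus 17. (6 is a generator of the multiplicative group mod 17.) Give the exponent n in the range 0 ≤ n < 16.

7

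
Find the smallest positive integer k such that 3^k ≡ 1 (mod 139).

138

The order of 3 must divide p − 1 = 138 = 2 · 3 · 23.
Divisors: 1, 2, 3, 6, 23, 46, 69, 138.
Check each in increasing order: 3^1 ≡ 3;  3^2 ≡ 9;  3^3 ≡ 27;  3^6 ≡ 34;  3^23 ≡ 43;  3^46 ≡ 42;  3^69 ≡ 138;  3^138 ≡ 1.
Smallest exponent giving 1 is 138.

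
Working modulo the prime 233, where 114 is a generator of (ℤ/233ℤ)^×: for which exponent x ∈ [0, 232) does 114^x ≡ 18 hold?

138

Baby-step giant-step with m = ceil(sqrt(232)) = 16.
Baby table (114^j mod 233 for j=0..15):
  0:1  1:114  2:181  3:130  4:141  5:230  6:124  7:156
  8:76  9:43  10:9  11:94  12:231  13:5  14:104  15:206
Giant step factor: 114^(-16) ≡ 19 (mod 233).
Scan 18·19^i mod 233 for i = 0, 1, …:
  i=0: 18   i=1: 109   i=2: 207   i=3: 205
  i=4: 167   i=5: 144   i=6: 173   i=7: 25
  i=8: 9
Match at i=8, j=10: x = 8·16 + 10 = 138.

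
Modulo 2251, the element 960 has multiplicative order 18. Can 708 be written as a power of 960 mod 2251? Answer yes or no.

⟨960⟩ has order 18; its elements mod 2251 are {1, 68, 122, 708, 709, 838, 873, 941, 960, 1291, 1310, 1378, 1413, 1542, 1543, 2129, 2183, 2250}.
708 is in this set.

yes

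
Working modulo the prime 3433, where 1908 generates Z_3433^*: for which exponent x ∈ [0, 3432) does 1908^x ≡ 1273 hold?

1807

Baby-step giant-step with m = ceil(sqrt(3432)) = 59.
Baby table (1908^j mod 3433 for j=0..58):
  0:1  1:1908  2:1484  3:2680  4:1703  5:1706  6:564  7:1583
  8:2757  9:1000  10:2685  11:944  12:2260  13:232  14:3232  15:988
  16:387  17:301  18:997  19:394  20:3358  21:1086  22:1989  23:1547
  24:2729  25:2504  26:2329  27:1430  28:2638  29:526  30:1172  31:1293
  32:2150  33:3198  34:1343  35:1426  36:1872  37:1456  38:751  39:1347
  40:2192  41:942  42:1877  43:697  44:1305  45:1015  46:408  47:2606
  48:1264  49:1746  50:1358  51:2582  52:101  53:460  54:2265  55:2906
  56:353  57:656  58:2036
Giant step factor: 1908^(-59) ≡ 2687 (mod 3433).
Scan 1273·2687^i mod 3433 for i = 0, 1, …:
  i=0: 1273   i=1: 1283   i=2: 689   i=3: 956
  i=4: 888   i=5: 121   i=6: 2425   i=7: 141
  i=8: 1237   i=9: 675     …   i=29: 1351
  i=30: 1456
Match at i=30, j=37: x = 30·59 + 37 = 1807.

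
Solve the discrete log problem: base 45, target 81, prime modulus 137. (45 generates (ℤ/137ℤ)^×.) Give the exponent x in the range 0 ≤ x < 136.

76

Baby-step giant-step with m = ceil(sqrt(136)) = 12.
Baby table (45^j mod 137 for j=0..11):
  0:1  1:45  2:107  3:20  4:78  5:85  6:126  7:53
  8:56  9:54  10:101  11:24
Giant step factor: 45^(-12) ≡ 77 (mod 137).
Scan 81·77^i mod 137 for i = 0, 1, …:
  i=0: 81   i=1: 72   i=2: 64   i=3: 133
  i=4: 103   i=5: 122   i=6: 78
Match at i=6, j=4: x = 6·12 + 4 = 76.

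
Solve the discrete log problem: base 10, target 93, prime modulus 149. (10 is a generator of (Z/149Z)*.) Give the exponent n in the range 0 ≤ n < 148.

19

Baby-step giant-step with m = ceil(sqrt(148)) = 13.
Baby table (10^j mod 149 for j=0..12):
  0:1  1:10  2:100  3:106  4:17  5:21  6:61  7:14
  8:140  9:59  10:143  11:89  12:145
Giant step factor: 10^(-13) ≡ 108 (mod 149).
Scan 93·108^i mod 149 for i = 0, 1, …:
  i=0: 93   i=1: 61
Match at i=1, j=6: n = 1·13 + 6 = 19.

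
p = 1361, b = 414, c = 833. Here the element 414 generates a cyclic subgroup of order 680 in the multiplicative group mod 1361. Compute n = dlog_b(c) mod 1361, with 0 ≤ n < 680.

73

Baby-step giant-step with m = ceil(sqrt(680)) = 27.
Baby table (414^j mod 1361 for j=0..26):
  0:1  1:414  2:1271  3:848  4:1295  5:1257  6:496  7:1194
  8:273  9:59  10:1289  11:134  12:1036  13:189  14:669  15:683
  16:1035  17:1136  18:759  19:1196  20:1101  21:1240  22:263  23:2
  24:828  25:1181  26:335
Giant step factor: 414^(-27) ≡ 299 (mod 1361).
Scan 833·299^i mod 1361 for i = 0, 1, …:
  i=0: 833   i=1: 4   i=2: 1196
Match at i=2, j=19: n = 2·27 + 19 = 73.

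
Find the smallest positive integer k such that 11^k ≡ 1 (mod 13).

The order of 11 must divide p − 1 = 12 = 2^2 · 3.
Divisors: 1, 2, 3, 4, 6, 12.
Check each in increasing order: 11^1 ≡ 11;  11^2 ≡ 4;  11^3 ≡ 5;  11^4 ≡ 3;  11^6 ≡ 12;  11^12 ≡ 1.
Smallest exponent giving 1 is 12.

12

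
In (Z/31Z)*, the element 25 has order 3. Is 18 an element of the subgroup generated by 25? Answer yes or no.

no

18 ∈ ⟨25⟩ iff 18^3 ≡ 1 (mod 31), since |⟨25⟩| = 3.
18^3 mod 31 = 4.
Since 4 ≠ 1, 18 does not lie in the subgroup.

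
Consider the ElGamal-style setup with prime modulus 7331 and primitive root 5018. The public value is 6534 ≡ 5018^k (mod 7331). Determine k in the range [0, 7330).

5345

Baby-step giant-step with m = ceil(sqrt(7330)) = 86.
Baby table (5018^j mod 7331 for j=0..85):
  0:1  1:5018  2:5670  3:449  4:2465  5:1973  6:3664  7:7135
  8:6157  9:2992  10:7299  11:706  12:1835  13:294  14:1761  15:2843
  16:48  17:6272  18:913  19:6890  20:1024  21:6732  22:7259  23:5254
  24:2296  25:4327  26:5795  27:4564  28:108  29:6781  30:3887  31:4506
  32:2304  33:485  34:7169  35:825  36:5166  37:572  38:3875  39:2938
  40:243  41:2428  42:6913  43:6473  44:5184  45:2924  46:3301  47:3689
  48:627  49:1287  50:6886  51:2945  52:6045  53:5463  54:2725  55:1735
  56:4333  57:6579  58:1929  59:2802  60:6909  61:1063  62:4497  63:1128
  64:772  65:3128  66:633  67:2071  68:4251  69:5639  70:6173  71:2639
  72:2716  73:559  74:4620  75:2538  76:1737  77:7038  78:3257  79:2827
  80:401  81:3524  82:1060  83:4105  84:6111  85:6756
Giant step factor: 5018^(-86) ≡ 1103 (mod 7331).
Scan 6534·1103^i mod 7331 for i = 0, 1, …:
  i=0: 6534   i=1: 629   i=2: 4673   i=3: 626
  i=4: 1364   i=5: 1637   i=6: 2185   i=7: 5487
  i=8: 4086   i=9: 5624     …   i=61: 6434
  i=62: 294
Match at i=62, j=13: k = 62·86 + 13 = 5345.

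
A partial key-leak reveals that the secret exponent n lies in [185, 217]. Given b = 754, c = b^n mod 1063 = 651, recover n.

198

Compute 754^185 mod 1063 = 370, then multiply by 754 repeatedly:
  754^185=370  754^186=474  754^187=228  754^188=769  754^189=491
  754^190=290  754^191=745  754^192=466  754^193=574  754^194=155
  754^195=1003  754^196=469  754^197=710  754^198=651
Found 651 at exponent 198.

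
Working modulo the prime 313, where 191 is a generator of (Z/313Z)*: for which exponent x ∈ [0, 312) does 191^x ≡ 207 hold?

259

Baby-step giant-step with m = ceil(sqrt(312)) = 18.
Baby table (191^j mod 313 for j=0..17):
  0:1  1:191  2:173  3:178  4:194  5:120  6:71  7:102
  8:76  9:118  10:2  11:69  12:33  13:43  14:75  15:240
  16:142  17:204
Giant step factor: 191^(-18) ≡ 278 (mod 313).
Scan 207·278^i mod 313 for i = 0, 1, …:
  i=0: 207   i=1: 267   i=2: 45   i=3: 303
  i=4: 37   i=5: 270   i=6: 253   i=7: 222
  i=8: 55   i=9: 266     …   i=13: 167
  i=14: 102
Match at i=14, j=7: x = 14·18 + 7 = 259.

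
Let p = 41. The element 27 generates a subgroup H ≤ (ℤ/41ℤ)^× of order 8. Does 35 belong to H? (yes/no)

no

⟨27⟩ has order 8; its elements mod 41 are {1, 3, 9, 14, 27, 32, 38, 40}.
35 is not in this set.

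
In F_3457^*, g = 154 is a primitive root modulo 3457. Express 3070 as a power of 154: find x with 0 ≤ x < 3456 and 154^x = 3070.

552

Baby-step giant-step with m = ceil(sqrt(3456)) = 59.
Baby table (154^j mod 3457 for j=0..58):
  0:1  1:154  2:2974  3:1672  4:1670  5:1362  6:2328  7:2441
  8:2558  9:3291  10:2092  11:667  12:2465  13:2797  14:2070  15:736
  16:2720  17:583  18:3357  19:1885  20:3359  21:2193  22:2393  23:2080
  24:2276  25:1347  26:18  27:2772  28:1677  29:2440  30:2404  31:317
  32:420  33:2454  34:1103  35:469  36:3086  37:1635  38:2886  39:1948
  40:2690  41:2877  42:562  43:123  44:1657  45:2817  46:1693  47:1447
  48:1590  49:2870  50:2941  51:47  52:324  53:1498  54:2530  55:2436
  56:1788  57:2249  58:646
Giant step factor: 154^(-59) ≡ 2468 (mod 3457).
Scan 3070·2468^i mod 3457 for i = 0, 1, …:
  i=0: 3070   i=1: 2473   i=2: 1759   i=3: 2677
  i=4: 509   i=5: 1321   i=6: 277   i=7: 2607
  i=8: 599   i=9: 2193
Match at i=9, j=21: x = 9·59 + 21 = 552.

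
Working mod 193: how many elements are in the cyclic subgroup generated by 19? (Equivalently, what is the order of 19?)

The order of 19 must divide p − 1 = 192 = 2^6 · 3.
Divisors: 1, 2, 3, 4, 6, 8, 12, 16, 24, 32, 48, 64, 96, 192.
Check each in increasing order: 19^1 ≡ 19;  19^2 ≡ 168;  19^3 ≡ 104;  19^4 ≡ 46;  19^6 ≡ 8;  19^8 ≡ 186;  19^12 ≡ 64;  19^16 ≡ 49;  19^24 ≡ 43;  19^32 ≡ 85;  19^48 ≡ 112;  19^64 ≡ 84;  19^96 ≡ 192;  19^192 ≡ 1.
Smallest exponent giving 1 is 192.

192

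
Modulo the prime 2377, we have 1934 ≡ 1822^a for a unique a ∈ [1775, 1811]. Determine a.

Compute 1822^1775 mod 2377 = 2219, then multiply by 1822 repeatedly:
  1822^1775=2219  1822^1776=2118  1822^1777=1125  1822^1778=776  1822^1779=1934
Found 1934 at exponent 1779.

1779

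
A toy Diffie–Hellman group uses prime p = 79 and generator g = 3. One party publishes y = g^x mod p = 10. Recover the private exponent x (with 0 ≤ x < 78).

Baby-step giant-step with m = ceil(sqrt(78)) = 9.
Baby table (3^j mod 79 for j=0..8):
  0:1  1:3  2:9  3:27  4:2  5:6  6:18  7:54
  8:4
Giant step factor: 3^(-9) ≡ 33 (mod 79).
Scan 10·33^i mod 79 for i = 0, 1, …:
  i=0: 10   i=1: 14   i=2: 67   i=3: 78
  i=4: 46   i=5: 17   i=6: 8   i=7: 27
Match at i=7, j=3: x = 7·9 + 3 = 66.

66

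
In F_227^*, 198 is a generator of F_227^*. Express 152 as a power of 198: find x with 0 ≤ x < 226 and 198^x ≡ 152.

65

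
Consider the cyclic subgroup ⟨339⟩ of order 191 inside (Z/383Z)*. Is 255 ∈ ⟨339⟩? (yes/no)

no

255 ∈ ⟨339⟩ iff 255^191 ≡ 1 (mod 383), since |⟨339⟩| = 191.
255^191 mod 383 = 382.
Since 382 ≠ 1, 255 does not lie in the subgroup.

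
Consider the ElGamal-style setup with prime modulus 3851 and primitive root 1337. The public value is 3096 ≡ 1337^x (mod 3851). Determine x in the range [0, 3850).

Baby-step giant-step with m = ceil(sqrt(3850)) = 63.
Baby table (1337^j mod 3851 for j=0..62):
  0:1  1:1337  2:705  3:2941  4:246  5:1567  6:135  7:3349
  8:2751  9:382  10:2402  11:3591  12:2821  13:1548  14:1689  15:1507
  16:786  17:3410  18:3437  19:1026  20:806  21:3193  22:2133  23:2081
  24:1875  25:3725  26:982  27:3594  28:2981  29:3663  30:2810  31:2245
  32:1636  33:3815  34:1931  35:1577  36:1952  37:2697  38:1353  39:2842
  40:2668  41:1090  42:1652  43:2101  44:1658  45:2421  46:2037  47:812
  48:3513  49:2512  50:472  51:3351  52:1574  53:1792  54:582  55:232
  56:2104  57:1818  58:685  59:3158  60:1550  61:512  62:2917
Giant step factor: 1337^(-63) ≡ 2216 (mod 3851).
Scan 3096·2216^i mod 3851 for i = 0, 1, …:
  i=0: 3096   i=1: 2105   i=2: 1119   i=3: 3511
  i=4: 1356   i=5: 1116   i=6: 714   i=7: 3314
  i=8: 3818   i=9: 41     …   i=53: 2455
  i=54: 2668
Match at i=54, j=40: x = 54·63 + 40 = 3442.

3442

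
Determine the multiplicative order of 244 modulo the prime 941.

940

The order of 244 must divide p − 1 = 940 = 2^2 · 5 · 47.
Divisors: 1, 2, 4, 5, 10, 20, 47, 94, 188, 235, 470, 940.
Check each in increasing order: 244^1 ≡ 244;  244^2 ≡ 253;  244^4 ≡ 21;  244^5 ≡ 419;  244^10 ≡ 535;  244^20 ≡ 161;  244^47 ≡ 875;  244^94 ≡ 592;  244^188 ≡ 412;  244^235 ≡ 97;  244^470 ≡ 940;  244^940 ≡ 1.
Smallest exponent giving 1 is 940.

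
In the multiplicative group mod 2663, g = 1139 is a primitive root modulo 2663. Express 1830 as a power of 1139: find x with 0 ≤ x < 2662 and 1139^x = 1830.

162

Baby-step giant-step with m = ceil(sqrt(2662)) = 52.
Baby table (1139^j mod 2663 for j=0..51):
  0:1  1:1139  2:440  3:516  4:1864  5:685  6:2619  7:481
  8:1944  9:1263  10:537  11:1816  12:1936  13:140  14:2343  15:351
  16:339  17:2649  18:32  19:1829  20:765  21:534  22:1062  23:616
  24:1255  25:2077  26:959  27:471  28:1206  29:2189  30:703  31:1817
  32:412  33:580  34:196  35:2215  36:1024  37:2605  38:513  39:1110
  40:2028  41:1071  42:215  43:2552  44:1395  45:1757  46:1310  47:810
  48:1192  49:2221  50:2532  51:2582
Giant step factor: 1139^(-52) ≡ 1050 (mod 2663).
Scan 1830·1050^i mod 2663 for i = 0, 1, …:
  i=0: 1830   i=1: 1477   i=2: 984   i=3: 2619
Match at i=3, j=6: x = 3·52 + 6 = 162.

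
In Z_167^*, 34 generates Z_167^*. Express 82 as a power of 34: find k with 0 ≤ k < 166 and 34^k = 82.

105

Baby-step giant-step with m = ceil(sqrt(166)) = 13.
Baby table (34^j mod 167 for j=0..12):
  0:1  1:34  2:154  3:59  4:2  5:68  6:141  7:118
  8:4  9:136  10:115  11:69  12:8
Giant step factor: 34^(-13) ≡ 35 (mod 167).
Scan 82·35^i mod 167 for i = 0, 1, …:
  i=0: 82   i=1: 31   i=2: 83   i=3: 66
  i=4: 139   i=5: 22   i=6: 102   i=7: 63
  i=8: 34
Match at i=8, j=1: k = 8·13 + 1 = 105.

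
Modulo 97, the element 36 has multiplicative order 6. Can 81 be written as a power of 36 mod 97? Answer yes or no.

⟨36⟩ has order 6; its elements mod 97 are {1, 35, 36, 61, 62, 96}.
81 is not in this set.

no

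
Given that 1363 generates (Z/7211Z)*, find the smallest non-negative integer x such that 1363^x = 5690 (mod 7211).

2729

Baby-step giant-step with m = ceil(sqrt(7210)) = 85.
Baby table (1363^j mod 7211 for j=0..84):
  0:1  1:1363  2:4542  3:3708  4:6304  5:4051  6:5098  7:4381
  8:595  9:3353  10:5576  11:6905  12:1160  13:1871  14:4690  15:3524
  16:686  17:4799  18:660  19:5416  20:5155  21:2751  22:7104  23:5590
  24:4354  25:7060  26:3306  27:6414  28:2550  29:7159  30:1234  31:1779
  32:1881  33:3898  34:5678  35:1711  36:2940  37:5115  38:5919  39:5699
  40:1490  41:4579  42:3662  43:1294  44:4238  45:383  46:2837  47:1735
  48:6808  49:5958  50:1168  51:5564  52:4971  53:4344  54:641  55:1152
  56:5389  57:4409  58:2704  59:731  60:1235  61:3142  62:6423  63:395
  64:4771  65:5762  66:827  67:2285  68:6514  69:1841  70:7066  71:4273
  72:4822  73:3165  74:1717  75:3907  76:3523  77:6534  78:257  79:4163
  80:6323  81:1104  82:4864  83:2723  84:4995
Giant step factor: 1363^(-85) ≡ 5691 (mod 7211).
Scan 5690·5691^i mod 7211 for i = 0, 1, …:
  i=0: 5690   i=1: 4400   i=2: 3808   i=3: 2273
  i=4: 6320   i=5: 5863   i=6: 1036   i=7: 4489
  i=8: 5537   i=9: 6208     …   i=31: 3238
  i=32: 3353
Match at i=32, j=9: x = 32·85 + 9 = 2729.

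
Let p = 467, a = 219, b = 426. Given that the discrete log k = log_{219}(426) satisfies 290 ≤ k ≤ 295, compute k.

295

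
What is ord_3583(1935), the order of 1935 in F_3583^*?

The order of 1935 must divide p − 1 = 3582 = 2 · 3^2 · 199.
Divisors: 1, 2, 3, 6, 9, 18, 199, 398, 597, 1194, 1791, 3582.
Check each in increasing order: 1935^1 ≡ 1935;  1935^2 ≡ 3573;  1935^3 ≡ 2148;  1935^6 ≡ 2583;  1935^9 ≡ 1800;  1935^18 ≡ 968;  1935^199 ≡ 1038;  1935^398 ≡ 2544;  1935^597 ≡ 1.
Smallest exponent giving 1 is 597.

597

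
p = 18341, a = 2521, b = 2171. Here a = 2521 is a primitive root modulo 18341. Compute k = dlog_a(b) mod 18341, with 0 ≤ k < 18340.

Baby-step giant-step with m = ceil(sqrt(18340)) = 136.
Baby table (2521^j mod 18341 for j=0..135):
  0:1  1:2521  2:9455  3:11096  4:2991  5:2160  6:16424  7:9267
  8:14014  9:4528  10:6986  11:4346  12:6689  13:7590  14:4727  15:13458
  16:15109  17:13873  18:15887  19:12724  20:17136  21:6801  22:14827  23:18250
  24:9022  25:1622  26:17360  27:2934  28:5191  29:9378  30:389  31:8596
  32:9795  33:6209  34:8016  35:14895  36:6268  37:10027  38:4169  39:656
  40:3086  41:3222  42:15940  43:17950  44:4703  45:7977  46:8281  47:4343
  48:17467  49:15907  50:8121  51:4485  52:8629  53:1283  54:6427  55:7364
  56:3552  57:4184  58:1789  59:16524  60:4593  61:5782  62:13668  63:12630
  64:254  65:16740  66:17240  67:12211  68:7733  69:16751  70:8289  71:6170
  72:1402  73:12970  74:13708  75:3424  76:11634  77:2055  78:8493  79:6906
  80:4417  81:2270  82:278  83:3880  84:5727  85:3400  86:6153  87:13568
  88:17304  89:8486  90:7600  91:11596  92:16303  93:16023  94:7101  95:805
  96:11895  97:18101  98:213  99:5084  100:14746  101:15800  102:13489  103:1555
  104:13522  105:11384  106:13740  107:10732  108:2397  109:8648  110:12500  111:2662
  112:16437  113:5358  114:8542  115:2048  116:9187  117:14085  118:109  119:18015
  120:3499  121:17299  122:14222  123:15348  124:11139  125:1348  126:5223  127:16686
  128:9493  129:15189  130:13802  131:1965  132:1695  133:17983  134:14532  135:8195
Giant step factor: 2521^(-136) ≡ 2570 (mod 18341).
Scan 2171·2570^i mod 18341 for i = 0, 1, …:
  i=0: 2171   i=1: 3806   i=2: 5667   i=3: 1436
  i=4: 3979   i=5: 10093   i=6: 4836   i=7: 11663
  i=8: 4716   i=9: 15060     …   i=19: 11591
  i=20: 3086
Match at i=20, j=40: k = 20·136 + 40 = 2760.

2760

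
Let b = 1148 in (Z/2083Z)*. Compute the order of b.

2082

The order of 1148 must divide p − 1 = 2082 = 2 · 3 · 347.
Divisors: 1, 2, 3, 6, 347, 694, 1041, 2082.
Check each in increasing order: 1148^1 ≡ 1148;  1148^2 ≡ 1448;  1148^3 ≡ 70;  1148^6 ≡ 734;  1148^347 ≡ 1634;  1148^694 ≡ 1633;  1148^1041 ≡ 2082;  1148^2082 ≡ 1.
Smallest exponent giving 1 is 2082.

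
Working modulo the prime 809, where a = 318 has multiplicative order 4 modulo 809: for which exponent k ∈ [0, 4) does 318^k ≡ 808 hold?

Successive powers of 318 modulo 809:
  318^0=1  318^1=318  318^2=808
So 318^2 ≡ 808 (mod 809), giving k = 2.

2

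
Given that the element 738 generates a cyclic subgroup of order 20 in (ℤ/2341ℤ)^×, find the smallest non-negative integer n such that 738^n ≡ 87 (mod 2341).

Successive powers of 738 modulo 2341:
  738^0=1  738^1=738  738^2=1532  738^3=2254  738^4=1342  738^5=153
  738^6=546  738^7=296  738^8=735  738^9=1659  738^10=2340  738^11=1603
  738^12=809  738^13=87
So 738^13 ≡ 87 (mod 2341), giving n = 13.

13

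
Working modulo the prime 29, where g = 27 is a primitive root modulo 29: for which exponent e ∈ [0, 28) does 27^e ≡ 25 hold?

16

Successive powers of 27 modulo 29:
  27^0=1  27^1=27  27^2=4  27^3=21  27^4=16  27^5=26
  27^6=6  27^7=17  27^8=24  27^9=10  27^10=9  27^11=11
  27^12=7  27^13=15  27^14=28  27^15=2  27^16=25
So 27^16 ≡ 25 (mod 29), giving e = 16.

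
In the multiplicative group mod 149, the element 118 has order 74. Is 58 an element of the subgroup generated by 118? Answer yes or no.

no

58 ∈ ⟨118⟩ iff 58^74 ≡ 1 (mod 149), since |⟨118⟩| = 74.
58^74 mod 149 = 148.
Since 148 ≠ 1, 58 does not lie in the subgroup.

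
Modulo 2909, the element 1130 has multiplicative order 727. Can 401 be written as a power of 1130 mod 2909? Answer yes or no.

401 ∈ ⟨1130⟩ iff 401^727 ≡ 1 (mod 2909), since |⟨1130⟩| = 727.
401^727 mod 2909 = 1.
Since 1 = 1, 401 lies in the subgroup.

yes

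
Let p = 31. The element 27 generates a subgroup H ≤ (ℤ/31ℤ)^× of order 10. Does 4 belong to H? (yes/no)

yes

⟨27⟩ has order 10; its elements mod 31 are {1, 2, 4, 8, 15, 16, 23, 27, 29, 30}.
4 is in this set.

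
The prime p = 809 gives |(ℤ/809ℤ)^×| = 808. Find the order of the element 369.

The order of 369 must divide p − 1 = 808 = 2^3 · 101.
Divisors: 1, 2, 4, 8, 101, 202, 404, 808.
Check each in increasing order: 369^1 ≡ 369;  369^2 ≡ 249;  369^4 ≡ 517;  369^8 ≡ 319;  369^101 ≡ 765;  369^202 ≡ 318;  369^404 ≡ 808;  369^808 ≡ 1.
Smallest exponent giving 1 is 808.

808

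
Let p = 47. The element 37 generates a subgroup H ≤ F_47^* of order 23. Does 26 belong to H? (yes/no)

no

26 ∈ ⟨37⟩ iff 26^23 ≡ 1 (mod 47), since |⟨37⟩| = 23.
26^23 mod 47 = 46.
Since 46 ≠ 1, 26 does not lie in the subgroup.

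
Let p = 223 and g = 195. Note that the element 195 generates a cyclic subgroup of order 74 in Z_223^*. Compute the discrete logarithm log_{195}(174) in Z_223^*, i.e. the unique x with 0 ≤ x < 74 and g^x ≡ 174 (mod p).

Baby-step giant-step with m = ceil(sqrt(74)) = 9.
Baby table (195^j mod 223 for j=0..8):
  0:1  1:195  2:115  3:125  4:68  5:103  6:15  7:26
  8:164
Giant step factor: 195^(-9) ≡ 174 (mod 223).
Scan 174·174^i mod 223 for i = 0, 1, …:
  i=0: 174   i=1: 171   i=2: 95   i=3: 28
  i=4: 189   i=5: 105   i=6: 207   i=7: 115
Match at i=7, j=2: x = 7·9 + 2 = 65.

65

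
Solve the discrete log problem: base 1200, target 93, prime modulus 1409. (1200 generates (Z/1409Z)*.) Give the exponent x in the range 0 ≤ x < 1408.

Baby-step giant-step with m = ceil(sqrt(1408)) = 38.
Baby table (1200^j mod 1409 for j=0..37):
  0:1  1:1200  2:2  3:991  4:4  5:573  6:8  7:1146
  8:16  9:883  10:32  11:357  12:64  13:714  14:128  15:19
  16:256  17:38  18:512  19:76  20:1024  21:152  22:639  23:304
  24:1278  25:608  26:1147  27:1216  28:885  29:1023  30:361  31:637
  32:722  33:1274  34:35  35:1139  36:70  37:869
Giant step factor: 1200^(-38) ≡ 312 (mod 1409).
Scan 93·312^i mod 1409 for i = 0, 1, …:
  i=0: 93   i=1: 836   i=2: 167   i=3: 1380
  i=4: 815   i=5: 660   i=6: 206   i=7: 867
  i=8: 1385   i=9: 966     …   i=18: 580
  i=19: 608
Match at i=19, j=25: x = 19·38 + 25 = 747.

747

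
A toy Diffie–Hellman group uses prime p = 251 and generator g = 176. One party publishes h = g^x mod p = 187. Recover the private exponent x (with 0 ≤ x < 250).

Baby-step giant-step with m = ceil(sqrt(250)) = 16.
Baby table (176^j mod 251 for j=0..15):
  0:1  1:176  2:103  3:56  4:67  5:246  6:124  7:238
  8:222  9:167  10:25  11:133  12:65  13:145  14:169  15:126
Giant step factor: 176^(-16) ≡ 174 (mod 251).
Scan 187·174^i mod 251 for i = 0, 1, …:
  i=0: 187   i=1: 159   i=2: 56
Match at i=2, j=3: x = 2·16 + 3 = 35.

35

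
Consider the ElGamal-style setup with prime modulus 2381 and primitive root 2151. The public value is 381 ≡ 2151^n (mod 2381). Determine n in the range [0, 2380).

1600

Baby-step giant-step with m = ceil(sqrt(2380)) = 49.
Baby table (2151^j mod 2381 for j=0..48):
  0:1  1:2151  2:518  3:2291  4:1652  5:1000  6:957  7:1323
  8:478  9:1967  10:2361  11:2219  12:1545  13:1800  14:294  15:1429
  16:2289  17:2112  18:2345  19:1137  20:400  21:859  22:53  23:2096
  24:1263  25:2373  26:1840  27:618  28:720  29:1070  30:1524  31:1868
  32:1321  33:938  34:931  35:160  36:1296  37:1926  38:2267  39:29
  40:473  41:736  42:2152  43:288  44:428  45:1562  46:271  47:1957
  48:2280
Giant step factor: 2151^(-49) ≡ 2303 (mod 2381).
Scan 381·2303^i mod 2381 for i = 0, 1, …:
  i=0: 381   i=1: 1235   i=2: 1291   i=3: 1685
  i=4: 1906   i=5: 1335   i=6: 634   i=7: 549
  i=8: 36   i=9: 1954     …   i=31: 502
  i=32: 1321
Match at i=32, j=32: n = 32·49 + 32 = 1600.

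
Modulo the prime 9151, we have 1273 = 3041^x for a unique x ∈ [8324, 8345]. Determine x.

8335

Compute 3041^8324 mod 9151 = 463, then multiply by 3041 repeatedly:
  3041^8324=463  3041^8325=7880  3041^8326=5762  3041^8327=7228  3041^8328=8797
  3041^8329=3304  3041^8330=8817  3041^8331=67  3041^8332=2425  3041^8333=7870
  3041^8334=2805  3041^8335=1273
Found 1273 at exponent 8335.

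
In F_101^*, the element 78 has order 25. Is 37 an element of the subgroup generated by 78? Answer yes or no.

yes

⟨78⟩ has order 25; its elements mod 101 are {1, 5, 16, 19, 24, 25, 31, 36, 37, 52, 54, 56, 58, 68, 71, 78, 79, 80, 81, 84, 87, 88, 92, 95, 97}.
37 is in this set.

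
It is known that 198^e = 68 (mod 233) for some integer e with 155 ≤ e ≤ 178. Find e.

161

Compute 198^155 mod 233 = 137, then multiply by 198 repeatedly:
  198^155=137  198^156=98  198^157=65  198^158=55  198^159=172
  198^160=38  198^161=68
Found 68 at exponent 161.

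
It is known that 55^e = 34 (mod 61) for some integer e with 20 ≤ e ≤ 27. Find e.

Compute 55^20 mod 61 = 47, then multiply by 55 repeatedly:
  55^20=47  55^21=23  55^22=45  55^23=35  55^24=34
Found 34 at exponent 24.

24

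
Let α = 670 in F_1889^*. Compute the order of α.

The order of 670 must divide p − 1 = 1888 = 2^5 · 59.
Divisors: 1, 2, 4, 8, 16, 32, 59, 118, 236, 472, 944, 1888.
Check each in increasing order: 670^1 ≡ 670;  670^2 ≡ 1207;  670^4 ≡ 430;  670^8 ≡ 1667;  670^16 ≡ 170;  670^32 ≡ 565;  670^59 ≡ 1648;  670^118 ≡ 1411;  670^236 ≡ 1804;  670^472 ≡ 1558;  670^944 ≡ 1888;  670^1888 ≡ 1.
Smallest exponent giving 1 is 1888.

1888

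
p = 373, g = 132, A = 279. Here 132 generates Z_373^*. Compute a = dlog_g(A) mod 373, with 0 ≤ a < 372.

Baby-step giant-step with m = ceil(sqrt(372)) = 20.
Baby table (132^j mod 373 for j=0..19):
  0:1  1:132  2:266  3:50  4:259  5:245  6:262  7:268
  8:314  9:45  10:345  11:34  12:12  13:92  14:208  15:227
  16:124  17:329  18:160  19:232
Giant step factor: 132^(-20) ≡ 108 (mod 373).
Scan 279·108^i mod 373 for i = 0, 1, …:
  i=0: 279   i=1: 292   i=2: 204   i=3: 25
  i=4: 89   i=5: 287   i=6: 37   i=7: 266
Match at i=7, j=2: a = 7·20 + 2 = 142.

142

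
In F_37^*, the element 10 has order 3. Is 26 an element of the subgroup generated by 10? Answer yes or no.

yes

⟨10⟩ has order 3; its elements mod 37 are {1, 10, 26}.
26 is in this set.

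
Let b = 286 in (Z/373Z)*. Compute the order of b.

The order of 286 must divide p − 1 = 372 = 2^2 · 3 · 31.
Divisors: 1, 2, 3, 4, 6, 12, 31, 62, 93, 124, 186, 372.
Check each in increasing order: 286^1 ≡ 286;  286^2 ≡ 109;  286^3 ≡ 215;  286^4 ≡ 318;  286^6 ≡ 346;  286^12 ≡ 356;  286^31 ≡ 1.
Smallest exponent giving 1 is 31.

31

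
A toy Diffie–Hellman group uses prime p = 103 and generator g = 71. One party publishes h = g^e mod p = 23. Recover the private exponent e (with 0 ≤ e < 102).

78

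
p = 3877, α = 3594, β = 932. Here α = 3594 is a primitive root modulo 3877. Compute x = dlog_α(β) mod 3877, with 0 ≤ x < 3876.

1593

Baby-step giant-step with m = ceil(sqrt(3876)) = 63.
Baby table (3594^j mod 3877 for j=0..62):
  0:1  1:3594  2:2549  3:3632  4:3426  5:3569  6:1870  7:1939
  8:1797  9:3213  10:1816  11:1713  12:3723  13:935  14:2908  15:2837
  16:3545  17:908  18:2795  19:3800  20:2406  21:1454  22:3357  23:3711
  24:454  25:3336  26:1900  27:1203  28:727  29:3617  30:3794  31:227
  32:1668  33:950  34:2540  35:2302  36:3747  37:1897  38:2052  39:834
  40:475  41:1270  42:1151  43:3812  44:2887  45:1026  46:417  47:2176
  48:635  49:2514  50:1906  51:3382  52:513  53:2147  54:1088  55:2256
  56:1257  57:953  58:1691  59:2195  60:3012  61:544  62:1128
Giant step factor: 3594^(-63) ≡ 512 (mod 3877).
Scan 932·512^i mod 3877 for i = 0, 1, …:
  i=0: 932   i=1: 313   i=2: 1299   i=3: 2121
  i=4: 392   i=5: 2977   i=6: 563   i=7: 1358
  i=8: 1313   i=9: 1535     …   i=24: 2315
  i=25: 2795
Match at i=25, j=18: x = 25·63 + 18 = 1593.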